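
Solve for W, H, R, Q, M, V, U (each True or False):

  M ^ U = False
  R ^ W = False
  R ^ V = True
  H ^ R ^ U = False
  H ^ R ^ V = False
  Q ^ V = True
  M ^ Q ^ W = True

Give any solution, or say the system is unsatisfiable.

W = False, H = True, R = False, Q = False, M = True, V = True, U = True

M ^ U = T ^ T = False ✓
R ^ W = F ^ F = False ✓
R ^ V = F ^ T = True ✓
H ^ R ^ U = T ^ F ^ T = False ✓
H ^ R ^ V = T ^ F ^ T = False ✓
Q ^ V = F ^ T = True ✓
M ^ Q ^ W = T ^ F ^ F = True ✓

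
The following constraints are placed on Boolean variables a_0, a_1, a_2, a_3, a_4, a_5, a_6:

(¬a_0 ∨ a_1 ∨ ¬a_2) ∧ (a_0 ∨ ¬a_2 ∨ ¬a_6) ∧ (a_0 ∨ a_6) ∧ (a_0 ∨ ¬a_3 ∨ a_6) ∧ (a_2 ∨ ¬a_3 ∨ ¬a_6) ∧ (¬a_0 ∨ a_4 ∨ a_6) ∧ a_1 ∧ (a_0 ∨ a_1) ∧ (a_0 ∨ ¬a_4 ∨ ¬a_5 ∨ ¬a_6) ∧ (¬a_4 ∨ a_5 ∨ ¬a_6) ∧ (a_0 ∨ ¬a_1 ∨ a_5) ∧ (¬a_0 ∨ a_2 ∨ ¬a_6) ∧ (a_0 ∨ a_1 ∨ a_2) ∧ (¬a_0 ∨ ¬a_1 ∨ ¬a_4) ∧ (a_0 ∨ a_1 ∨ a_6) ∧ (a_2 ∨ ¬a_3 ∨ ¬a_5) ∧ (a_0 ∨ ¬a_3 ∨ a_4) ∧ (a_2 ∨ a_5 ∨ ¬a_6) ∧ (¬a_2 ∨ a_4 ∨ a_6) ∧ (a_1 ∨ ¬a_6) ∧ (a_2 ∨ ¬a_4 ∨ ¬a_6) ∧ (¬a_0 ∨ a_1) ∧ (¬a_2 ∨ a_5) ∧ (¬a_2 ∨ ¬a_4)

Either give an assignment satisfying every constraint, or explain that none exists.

Unit clause (a_1) forces a_1 = True.
Set a_0 = True.
  then (¬a_0 ∨ ¬a_1 ∨ ¬a_4) forces a_4 = False.
  then (¬a_0 ∨ a_4 ∨ a_6) forces a_6 = True.
  then (¬a_0 ∨ a_2 ∨ ¬a_6) forces a_2 = True.
  then (¬a_2 ∨ a_5) forces a_5 = True.
Set a_3 = False.
All clauses satisfied.

a_0=T; a_1=T; a_2=T; a_3=F; a_4=F; a_5=T; a_6=T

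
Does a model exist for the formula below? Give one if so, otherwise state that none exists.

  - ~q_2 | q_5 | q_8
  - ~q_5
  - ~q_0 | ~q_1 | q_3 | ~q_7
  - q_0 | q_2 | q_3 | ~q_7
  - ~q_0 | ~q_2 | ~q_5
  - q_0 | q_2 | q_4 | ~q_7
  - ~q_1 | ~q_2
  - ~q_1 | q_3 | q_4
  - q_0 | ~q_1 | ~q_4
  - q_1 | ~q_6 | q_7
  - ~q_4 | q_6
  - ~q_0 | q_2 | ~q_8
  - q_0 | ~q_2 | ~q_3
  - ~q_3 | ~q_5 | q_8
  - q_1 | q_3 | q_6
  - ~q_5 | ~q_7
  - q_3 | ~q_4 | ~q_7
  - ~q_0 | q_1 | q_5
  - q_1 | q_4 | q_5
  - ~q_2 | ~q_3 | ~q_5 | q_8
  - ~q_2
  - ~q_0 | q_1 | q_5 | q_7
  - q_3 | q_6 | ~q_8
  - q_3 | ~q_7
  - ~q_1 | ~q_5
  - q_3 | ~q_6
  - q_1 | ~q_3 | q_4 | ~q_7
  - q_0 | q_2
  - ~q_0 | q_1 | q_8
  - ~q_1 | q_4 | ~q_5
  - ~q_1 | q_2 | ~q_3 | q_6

q_0 = True; q_1 = True; q_2 = False; q_3 = True; q_4 = True; q_5 = False; q_6 = True; q_7 = False; q_8 = False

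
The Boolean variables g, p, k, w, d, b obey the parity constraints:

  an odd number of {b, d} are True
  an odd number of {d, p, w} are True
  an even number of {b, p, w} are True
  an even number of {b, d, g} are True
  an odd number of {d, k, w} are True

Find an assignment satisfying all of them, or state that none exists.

g: True, p: True, k: True, w: True, d: True, b: False

{b, d}: 1 true → odd ✓
{d, p, w}: 3 true → odd ✓
{b, p, w}: 2 true → even ✓
{b, d, g}: 2 true → even ✓
{d, k, w}: 3 true → odd ✓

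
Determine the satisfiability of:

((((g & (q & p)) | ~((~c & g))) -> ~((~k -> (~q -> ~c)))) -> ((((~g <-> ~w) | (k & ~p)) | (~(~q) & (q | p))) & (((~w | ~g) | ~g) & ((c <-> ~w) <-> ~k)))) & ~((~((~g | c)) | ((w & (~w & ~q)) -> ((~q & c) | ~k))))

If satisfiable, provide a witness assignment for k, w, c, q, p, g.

No satisfying assignment exists.

The conjunct ~((~((~g | c)) | ((w & (~w & ~q)) -> ((~q & c) | ~k)))) is unsatisfiable on its own:
  w = True: this becomes ~((~((~g | c)) | True)) = False.
  w = False: this becomes ~((~((~g | c)) | True)) = False.
So the whole conjunction is unsatisfiable.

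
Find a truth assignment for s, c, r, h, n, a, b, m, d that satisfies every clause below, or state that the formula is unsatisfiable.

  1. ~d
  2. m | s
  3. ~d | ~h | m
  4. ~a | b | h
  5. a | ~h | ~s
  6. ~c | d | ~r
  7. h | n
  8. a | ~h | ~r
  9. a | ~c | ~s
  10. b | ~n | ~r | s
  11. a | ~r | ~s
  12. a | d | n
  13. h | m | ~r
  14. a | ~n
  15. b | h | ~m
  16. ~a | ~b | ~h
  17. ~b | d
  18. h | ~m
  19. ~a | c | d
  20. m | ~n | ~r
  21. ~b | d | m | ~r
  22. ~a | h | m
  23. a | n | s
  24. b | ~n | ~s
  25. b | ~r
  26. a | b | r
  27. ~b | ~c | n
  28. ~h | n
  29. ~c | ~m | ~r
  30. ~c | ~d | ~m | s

Unit clause (~d) forces d = False.
In (~b | d) only ~b is left, so b = False.
In (b | ~r) only ~r is left, so r = False.
In (a | b | r) only a is left, so a = True.
In (~a | b | h) only h is left, so h = True.
In (~a | c | d) only c is left, so c = True.
In (~h | n) only n is left, so n = True.
In (b | ~n | ~s) only ~s is left, so s = False.
In (m | s) only m is left, so m = True.
All clauses satisfied.

s: False, c: True, r: False, h: True, n: True, a: True, b: False, m: True, d: False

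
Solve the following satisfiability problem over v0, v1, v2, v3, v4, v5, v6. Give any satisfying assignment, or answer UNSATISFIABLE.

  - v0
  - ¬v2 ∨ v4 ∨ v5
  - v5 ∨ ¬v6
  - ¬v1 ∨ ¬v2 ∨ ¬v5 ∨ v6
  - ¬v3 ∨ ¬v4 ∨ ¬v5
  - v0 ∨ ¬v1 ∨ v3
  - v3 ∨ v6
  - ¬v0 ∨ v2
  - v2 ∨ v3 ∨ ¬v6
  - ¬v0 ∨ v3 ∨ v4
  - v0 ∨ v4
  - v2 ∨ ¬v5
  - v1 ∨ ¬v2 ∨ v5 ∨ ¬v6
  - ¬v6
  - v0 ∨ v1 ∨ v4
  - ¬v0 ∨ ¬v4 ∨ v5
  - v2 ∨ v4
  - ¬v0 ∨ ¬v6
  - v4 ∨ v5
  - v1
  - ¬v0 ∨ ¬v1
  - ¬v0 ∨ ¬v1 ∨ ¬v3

Case v1 = True:
  (v0) forces v0 = True.
  Clause (¬v0 ∨ ¬v1) is falsified — contradiction.
Case v1 = False:
  Clause (v1) is falsified — contradiction.
Both cases fail, so the formula is unsatisfiable.

Unsatisfiable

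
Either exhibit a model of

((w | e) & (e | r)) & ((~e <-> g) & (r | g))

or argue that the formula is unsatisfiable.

g = False, r = True, w = False, e = True

  (w | e) & (e | r) = True
    w | e = True
    e | r = True
  (~e <-> g) & (r | g) = True
    ~e <-> g = True
      ~e = False
    r | g = True
Both conjuncts True, so the formula holds.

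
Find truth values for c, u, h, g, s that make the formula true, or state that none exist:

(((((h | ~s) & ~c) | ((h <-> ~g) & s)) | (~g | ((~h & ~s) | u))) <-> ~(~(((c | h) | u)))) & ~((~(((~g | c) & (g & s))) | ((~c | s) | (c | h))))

No satisfying assignment exists.

The conjunct ~((~(((~g | c) & (g & s))) | ((~c | s) | (c | h)))) is unsatisfiable on its own:
  c = True: this becomes ~((~((g & s)) | True)) = False.
  c = False: this becomes ~((~((~g & (g & s))) | True)) = False.
So the whole conjunction is unsatisfiable.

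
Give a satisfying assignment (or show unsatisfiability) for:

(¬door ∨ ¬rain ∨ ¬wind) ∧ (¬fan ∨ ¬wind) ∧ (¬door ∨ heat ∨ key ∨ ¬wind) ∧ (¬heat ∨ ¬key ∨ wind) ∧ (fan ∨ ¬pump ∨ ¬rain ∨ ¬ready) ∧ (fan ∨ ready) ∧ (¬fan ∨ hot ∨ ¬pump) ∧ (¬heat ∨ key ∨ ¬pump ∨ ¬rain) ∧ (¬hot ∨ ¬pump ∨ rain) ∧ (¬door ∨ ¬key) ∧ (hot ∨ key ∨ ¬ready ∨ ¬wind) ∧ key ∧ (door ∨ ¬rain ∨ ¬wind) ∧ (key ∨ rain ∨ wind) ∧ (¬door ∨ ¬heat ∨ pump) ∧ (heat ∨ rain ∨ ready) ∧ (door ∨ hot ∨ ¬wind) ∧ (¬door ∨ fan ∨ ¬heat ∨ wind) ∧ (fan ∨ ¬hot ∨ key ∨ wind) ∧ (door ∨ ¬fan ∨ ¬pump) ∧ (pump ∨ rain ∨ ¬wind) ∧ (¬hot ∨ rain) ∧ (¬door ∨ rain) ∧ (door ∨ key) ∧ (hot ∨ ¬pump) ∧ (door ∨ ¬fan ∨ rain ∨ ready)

Unit clause (key) forces key = True.
In (¬door ∨ ¬key) only ¬door is left, so door = False.
Set ready = False.
  then (fan ∨ ready) forces fan = True.
  then (door ∨ ¬fan ∨ ¬pump) forces pump = False.
  then (door ∨ ¬fan ∨ rain ∨ ready) forces rain = True.
  then (¬fan ∨ ¬wind) forces wind = False.
  then (¬heat ∨ ¬key ∨ wind) forces heat = False.
Set hot = False.
All clauses satisfied.

ready: False; door: False; hot: False; key: True; wind: False; heat: False; fan: True; pump: False; rain: True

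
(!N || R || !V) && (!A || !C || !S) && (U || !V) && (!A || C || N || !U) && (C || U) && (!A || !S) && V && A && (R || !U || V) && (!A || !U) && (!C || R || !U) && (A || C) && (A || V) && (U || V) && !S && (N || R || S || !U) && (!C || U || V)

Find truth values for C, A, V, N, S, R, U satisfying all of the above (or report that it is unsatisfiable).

No satisfying assignment exists.

Case V = True:
  (U || !V) forces U = True.
  (A) forces A = True.
  Clause (!A || !U) is falsified — contradiction.
Case V = False:
  Clause (V) is falsified — contradiction.
Both cases fail, so the formula is unsatisfiable.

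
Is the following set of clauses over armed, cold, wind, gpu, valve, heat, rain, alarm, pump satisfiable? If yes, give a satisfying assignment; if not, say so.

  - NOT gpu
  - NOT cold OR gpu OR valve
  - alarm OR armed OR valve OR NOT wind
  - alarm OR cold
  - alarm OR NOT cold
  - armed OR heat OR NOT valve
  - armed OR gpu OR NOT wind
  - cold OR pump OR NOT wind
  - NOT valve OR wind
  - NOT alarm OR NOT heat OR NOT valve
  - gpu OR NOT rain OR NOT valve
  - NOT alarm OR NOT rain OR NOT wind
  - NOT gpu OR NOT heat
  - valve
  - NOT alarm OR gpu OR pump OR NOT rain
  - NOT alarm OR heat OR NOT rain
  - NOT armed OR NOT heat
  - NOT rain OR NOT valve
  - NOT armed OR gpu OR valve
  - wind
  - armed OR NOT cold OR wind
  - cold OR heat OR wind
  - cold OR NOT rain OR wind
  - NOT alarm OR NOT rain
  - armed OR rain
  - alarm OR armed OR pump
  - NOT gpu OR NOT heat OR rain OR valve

armed = True, cold = True, wind = True, gpu = False, valve = True, heat = False, rain = False, alarm = True, pump = False

Unit clause (NOT gpu) forces gpu = False.
Unit clause (valve) forces valve = True.
In (NOT rain OR NOT valve) only NOT rain is left, so rain = False.
Unit clause (wind) forces wind = True.
In (armed OR rain) only armed is left, so armed = True.
In (NOT armed OR NOT heat) only NOT heat is left, so heat = False.
Set cold = True.
  then (alarm OR NOT cold) forces alarm = True.
Set pump = False.
All clauses satisfied.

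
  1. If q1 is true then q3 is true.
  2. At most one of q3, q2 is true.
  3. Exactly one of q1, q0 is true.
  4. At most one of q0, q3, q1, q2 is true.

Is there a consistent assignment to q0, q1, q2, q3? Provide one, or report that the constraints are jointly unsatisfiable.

q0=T; q1=F; q2=F; q3=F

  (1) q1=F ⇒ q3: vacuous ✓
  (2) {q3, q2}: 0 true — at most one ✓
  (3) {q1, q0}: 1 true — exactly one ✓
  (4) {q0, q3, q1, q2}: 1 true — at most one ✓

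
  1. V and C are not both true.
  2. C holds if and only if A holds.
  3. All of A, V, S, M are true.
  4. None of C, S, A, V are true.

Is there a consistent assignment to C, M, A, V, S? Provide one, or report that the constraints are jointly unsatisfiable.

Case A = True:
  Constraint (4) is violated (A=T) — contradiction.
Case A = False:
  Constraint (3) is violated (A=F) — contradiction.
Both cases fail — unsatisfiable.

Unsatisfiable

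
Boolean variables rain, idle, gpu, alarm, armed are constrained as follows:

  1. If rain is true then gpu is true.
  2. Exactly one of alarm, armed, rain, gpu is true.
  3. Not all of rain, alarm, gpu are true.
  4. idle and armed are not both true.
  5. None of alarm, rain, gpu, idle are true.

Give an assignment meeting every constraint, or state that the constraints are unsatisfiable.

rain: False; idle: False; gpu: False; alarm: False; armed: True

  (1) rain=F ⇒ gpu: vacuous ✓
  (2) {alarm, armed, rain, gpu}: 1 true — exactly one ✓
  (3) {rain, alarm, gpu}: 0/3 true — not all ✓
  (4) idle=F, armed=T — not both ✓
  (5) {alarm, rain, gpu, idle}: 0 true — none ✓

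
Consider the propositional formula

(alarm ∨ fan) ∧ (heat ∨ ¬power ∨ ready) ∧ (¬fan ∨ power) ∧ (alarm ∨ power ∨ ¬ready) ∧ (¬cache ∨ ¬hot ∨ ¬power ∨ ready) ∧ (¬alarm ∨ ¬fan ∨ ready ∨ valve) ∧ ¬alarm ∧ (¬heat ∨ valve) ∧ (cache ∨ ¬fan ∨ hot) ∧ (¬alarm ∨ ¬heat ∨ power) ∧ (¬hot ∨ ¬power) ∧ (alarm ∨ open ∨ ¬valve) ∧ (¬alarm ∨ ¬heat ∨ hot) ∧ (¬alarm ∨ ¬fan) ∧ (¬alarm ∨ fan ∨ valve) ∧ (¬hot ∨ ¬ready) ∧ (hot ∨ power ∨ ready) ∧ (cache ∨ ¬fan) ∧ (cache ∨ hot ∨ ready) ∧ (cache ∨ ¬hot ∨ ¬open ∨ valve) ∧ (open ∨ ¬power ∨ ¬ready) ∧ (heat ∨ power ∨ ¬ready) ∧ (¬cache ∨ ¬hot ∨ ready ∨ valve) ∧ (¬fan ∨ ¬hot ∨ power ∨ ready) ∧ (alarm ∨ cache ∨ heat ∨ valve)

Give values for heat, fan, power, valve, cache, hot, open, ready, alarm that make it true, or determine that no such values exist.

heat = True; fan = True; power = True; valve = True; cache = True; hot = False; open = True; ready = False; alarm = False

Unit clause (¬alarm) forces alarm = False.
In (alarm ∨ fan) only fan is left, so fan = True.
In (¬fan ∨ power) only power is left, so power = True.
In (¬hot ∨ ¬power) only ¬hot is left, so hot = False.
In (cache ∨ ¬fan) only cache is left, so cache = True.
Set heat = True.
  then (¬heat ∨ valve) forces valve = True.
  then (alarm ∨ open ∨ ¬valve) forces open = True.
Set ready = False.
All clauses satisfied.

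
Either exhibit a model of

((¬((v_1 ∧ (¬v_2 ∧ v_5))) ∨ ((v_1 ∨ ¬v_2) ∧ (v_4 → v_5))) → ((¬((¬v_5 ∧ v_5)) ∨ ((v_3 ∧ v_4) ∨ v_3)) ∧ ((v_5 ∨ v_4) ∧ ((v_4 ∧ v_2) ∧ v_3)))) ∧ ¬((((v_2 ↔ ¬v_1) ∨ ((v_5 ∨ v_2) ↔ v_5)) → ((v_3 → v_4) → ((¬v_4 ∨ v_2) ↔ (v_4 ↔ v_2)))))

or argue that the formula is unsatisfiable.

UNSATISFIABLE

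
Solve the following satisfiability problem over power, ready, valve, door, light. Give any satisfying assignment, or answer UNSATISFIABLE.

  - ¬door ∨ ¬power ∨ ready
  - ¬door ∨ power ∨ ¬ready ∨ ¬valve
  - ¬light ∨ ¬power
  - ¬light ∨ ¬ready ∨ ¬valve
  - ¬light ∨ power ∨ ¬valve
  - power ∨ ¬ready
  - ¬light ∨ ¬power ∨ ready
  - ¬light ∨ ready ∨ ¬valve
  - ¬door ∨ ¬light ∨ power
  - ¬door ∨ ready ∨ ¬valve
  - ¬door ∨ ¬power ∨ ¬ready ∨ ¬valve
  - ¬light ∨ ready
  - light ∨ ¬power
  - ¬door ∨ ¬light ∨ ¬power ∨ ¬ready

power = False, ready = False, valve = False, door = True, light = False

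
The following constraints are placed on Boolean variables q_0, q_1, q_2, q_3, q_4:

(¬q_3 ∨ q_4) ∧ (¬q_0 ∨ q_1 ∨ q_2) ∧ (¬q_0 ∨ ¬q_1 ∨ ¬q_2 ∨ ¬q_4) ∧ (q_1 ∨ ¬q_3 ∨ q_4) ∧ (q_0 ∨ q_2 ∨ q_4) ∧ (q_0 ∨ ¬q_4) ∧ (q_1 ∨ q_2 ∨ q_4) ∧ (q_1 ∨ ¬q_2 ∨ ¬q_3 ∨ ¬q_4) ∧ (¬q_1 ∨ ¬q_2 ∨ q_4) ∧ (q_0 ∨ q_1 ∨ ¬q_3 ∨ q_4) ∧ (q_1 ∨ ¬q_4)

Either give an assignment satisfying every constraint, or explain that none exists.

q_0: True; q_1: True; q_2: False; q_3: False; q_4: False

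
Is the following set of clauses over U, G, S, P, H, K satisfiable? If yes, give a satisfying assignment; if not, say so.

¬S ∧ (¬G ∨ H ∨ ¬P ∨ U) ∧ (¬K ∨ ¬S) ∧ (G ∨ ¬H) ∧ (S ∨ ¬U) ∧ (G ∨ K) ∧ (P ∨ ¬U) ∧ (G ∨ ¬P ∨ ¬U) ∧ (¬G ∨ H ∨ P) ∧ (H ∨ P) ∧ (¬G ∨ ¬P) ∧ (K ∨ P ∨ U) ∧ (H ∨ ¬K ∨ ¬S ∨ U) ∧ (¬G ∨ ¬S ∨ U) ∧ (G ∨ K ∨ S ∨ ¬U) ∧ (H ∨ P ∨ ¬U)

Unit clause (¬S) forces S = False.
In (S ∨ ¬U) only ¬U is left, so U = False.
Set G = True.
  then (¬G ∨ ¬P) forces P = False.
  then (K ∨ P ∨ U) forces K = True.
  then (¬G ∨ H ∨ P) forces H = True.
All clauses satisfied.

U=F; G=T; S=F; P=F; H=T; K=T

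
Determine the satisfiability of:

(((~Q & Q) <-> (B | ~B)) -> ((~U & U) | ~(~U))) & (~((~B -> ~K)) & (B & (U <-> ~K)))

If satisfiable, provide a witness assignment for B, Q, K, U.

Case B = True: the conjunct ~((~B -> ~K)) becomes ~((False -> ~K)) = False.
Case B = False: the conjunct B is False.
Both cases fail — unsatisfiable.

UNSATISFIABLE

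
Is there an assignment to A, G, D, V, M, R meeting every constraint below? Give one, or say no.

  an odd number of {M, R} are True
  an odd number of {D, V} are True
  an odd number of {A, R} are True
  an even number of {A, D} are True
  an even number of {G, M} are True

A=T, G=T, D=T, V=F, M=T, R=F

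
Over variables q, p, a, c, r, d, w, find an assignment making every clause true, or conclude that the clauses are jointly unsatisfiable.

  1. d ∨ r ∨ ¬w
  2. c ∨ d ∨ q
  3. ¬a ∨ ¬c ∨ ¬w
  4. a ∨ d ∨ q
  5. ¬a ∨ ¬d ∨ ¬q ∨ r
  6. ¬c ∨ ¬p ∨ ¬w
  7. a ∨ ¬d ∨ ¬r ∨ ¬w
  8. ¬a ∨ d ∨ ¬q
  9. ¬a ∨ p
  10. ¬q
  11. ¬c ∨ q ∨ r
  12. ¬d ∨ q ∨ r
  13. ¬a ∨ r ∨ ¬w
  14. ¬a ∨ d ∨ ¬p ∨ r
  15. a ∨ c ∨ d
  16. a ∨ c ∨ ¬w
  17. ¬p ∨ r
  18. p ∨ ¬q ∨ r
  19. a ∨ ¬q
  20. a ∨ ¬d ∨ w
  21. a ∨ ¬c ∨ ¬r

Unit clause (¬q) forces q = False.
Try p = False:
  (¬a ∨ p) forces a = False.
  (a ∨ d ∨ q) forces d = True.
  (¬d ∨ q ∨ r) forces r = True.
  (a ∨ ¬d ∨ ¬r ∨ ¬w) forces w = False.
  clause (a ∨ ¬d ∨ w) is falsified — backtrack.
So p = True.
  then (¬p ∨ r) forces r = True.
Try a = False:
  (a ∨ d ∨ q) forces d = True.
  (a ∨ ¬d ∨ ¬r ∨ ¬w) forces w = False.
  clause (a ∨ ¬d ∨ w) is falsified — backtrack.
So a = True.
Set c = True.
  then (¬a ∨ ¬c ∨ ¬w) forces w = False.
Set d = False.
All clauses satisfied.

q=F, p=T, a=T, c=T, r=T, d=F, w=F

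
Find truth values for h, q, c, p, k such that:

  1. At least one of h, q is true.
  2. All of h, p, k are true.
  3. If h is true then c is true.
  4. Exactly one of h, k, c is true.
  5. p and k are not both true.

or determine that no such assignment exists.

Unsatisfiable

Case k = True:
  (2) forces h = True.
  Constraint (4) is violated (h=T, k=T) — contradiction.
Case k = False:
  Constraint (2) is violated (k=F) — contradiction.
Both cases fail — unsatisfiable.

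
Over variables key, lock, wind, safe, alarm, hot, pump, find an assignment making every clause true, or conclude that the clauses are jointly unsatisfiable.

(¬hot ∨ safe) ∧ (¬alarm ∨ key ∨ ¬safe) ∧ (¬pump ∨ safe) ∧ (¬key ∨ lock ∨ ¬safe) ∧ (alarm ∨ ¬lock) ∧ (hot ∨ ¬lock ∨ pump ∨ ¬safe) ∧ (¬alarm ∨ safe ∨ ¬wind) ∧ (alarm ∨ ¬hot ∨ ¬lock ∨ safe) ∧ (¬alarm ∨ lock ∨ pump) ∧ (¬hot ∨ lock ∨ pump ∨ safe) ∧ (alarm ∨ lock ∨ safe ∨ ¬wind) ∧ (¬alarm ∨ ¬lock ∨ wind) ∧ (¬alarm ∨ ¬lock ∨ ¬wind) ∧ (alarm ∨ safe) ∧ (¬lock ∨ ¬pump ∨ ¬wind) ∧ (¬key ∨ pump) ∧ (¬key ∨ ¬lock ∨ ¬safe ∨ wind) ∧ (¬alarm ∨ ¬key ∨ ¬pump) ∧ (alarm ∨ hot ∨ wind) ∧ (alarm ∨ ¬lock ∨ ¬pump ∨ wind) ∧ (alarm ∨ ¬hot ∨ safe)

key = False, lock = False, wind = False, safe = True, alarm = False, hot = True, pump = False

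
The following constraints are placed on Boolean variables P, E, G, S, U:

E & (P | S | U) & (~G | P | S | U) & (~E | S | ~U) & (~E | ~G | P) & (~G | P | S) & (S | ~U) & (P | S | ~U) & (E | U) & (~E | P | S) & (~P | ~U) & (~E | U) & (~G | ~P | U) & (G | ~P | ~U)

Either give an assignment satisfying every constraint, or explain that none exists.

Unit clause (E) forces E = True.
In (~E | U) only U is left, so U = True.
In (~E | S | ~U) only S is left, so S = True.
In (~P | ~U) only ~P is left, so P = False.
In (~E | ~G | P) only ~G is left, so G = False.
All clauses satisfied.

P = False, E = True, G = False, S = True, U = True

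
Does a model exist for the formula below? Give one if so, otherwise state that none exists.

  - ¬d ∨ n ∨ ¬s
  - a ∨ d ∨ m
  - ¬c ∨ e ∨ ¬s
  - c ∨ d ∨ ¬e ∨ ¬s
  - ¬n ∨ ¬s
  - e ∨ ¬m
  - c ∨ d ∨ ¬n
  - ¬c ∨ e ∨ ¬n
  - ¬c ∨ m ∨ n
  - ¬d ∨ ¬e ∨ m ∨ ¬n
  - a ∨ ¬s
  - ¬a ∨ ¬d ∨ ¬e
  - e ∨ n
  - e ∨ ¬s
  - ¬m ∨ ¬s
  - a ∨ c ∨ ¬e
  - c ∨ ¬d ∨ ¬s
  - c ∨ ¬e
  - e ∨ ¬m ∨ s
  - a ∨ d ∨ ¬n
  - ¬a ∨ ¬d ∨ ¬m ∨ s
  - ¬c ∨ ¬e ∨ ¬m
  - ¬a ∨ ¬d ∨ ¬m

Set s = False.
Try n = False:
  (e ∨ n) forces e = True.
  (c ∨ ¬e) forces c = True.
  (¬c ∨ m ∨ n) forces m = True.
  clause (¬c ∨ ¬e ∨ ¬m) is falsified — backtrack.
So n = True.
Set e = False.
  then (e ∨ ¬m) forces m = False.
  then (¬c ∨ e ∨ ¬n) forces c = False.
  then (c ∨ d ∨ ¬n) forces d = True.
Set a = True.
All clauses satisfied.

s: False, n: True, e: False, m: False, d: True, c: False, a: True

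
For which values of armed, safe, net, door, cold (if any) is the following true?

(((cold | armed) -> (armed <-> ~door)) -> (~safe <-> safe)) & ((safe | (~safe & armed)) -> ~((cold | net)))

armed = True; safe = False; net = False; door = True; cold = False

  ((cold | armed) -> (armed <-> ~door)) -> (~safe <-> safe) = True
    (cold | armed) -> (armed <-> ~door) = False
      cold | armed = True
      armed <-> ~door = False
        ~door = False
    ~safe <-> safe = False
      ~safe = True
  (safe | (~safe & armed)) -> ~((cold | net)) = True
    safe | (~safe & armed) = True
      ~safe & armed = True
        ~safe = True
    ~((cold | net)) = True
      cold | net = False
Both conjuncts True, so the formula holds.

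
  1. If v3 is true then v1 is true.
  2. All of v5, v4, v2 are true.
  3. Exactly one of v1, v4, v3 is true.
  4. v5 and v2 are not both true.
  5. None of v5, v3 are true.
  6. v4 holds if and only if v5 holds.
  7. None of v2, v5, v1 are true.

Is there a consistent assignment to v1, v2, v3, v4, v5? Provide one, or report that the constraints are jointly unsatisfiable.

The formula is unsatisfiable.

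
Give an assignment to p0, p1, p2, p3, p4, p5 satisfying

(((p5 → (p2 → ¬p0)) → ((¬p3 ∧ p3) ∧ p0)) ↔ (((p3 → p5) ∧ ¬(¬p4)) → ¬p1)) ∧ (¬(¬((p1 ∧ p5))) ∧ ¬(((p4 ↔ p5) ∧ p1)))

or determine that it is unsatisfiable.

p0=T; p1=T; p2=T; p3=T; p4=F; p5=T

  ((p5 → (p2 → ¬p0)) → ((¬p3 ∧ p3) ∧ p0)) ↔ (((p3 → p5) ∧ ¬(¬p4)) → ¬p1) = True
    (p5 → (p2 → ¬p0)) → ((¬p3 ∧ p3) ∧ p0) = True
      p5 → (p2 → ¬p0) = False
        p2 → ¬p0 = False
          ¬p0 = False
      (¬p3 ∧ p3) ∧ p0 = False
        ¬p3 ∧ p3 = False
          ¬p3 = False
    ((p3 → p5) ∧ ¬(¬p4)) → ¬p1 = True
      (p3 → p5) ∧ ¬(¬p4) = False
        p3 → p5 = True
        ¬(¬p4) = False
          ¬p4 = True
      ¬p1 = False
  ¬(¬((p1 ∧ p5))) ∧ ¬(((p4 ↔ p5) ∧ p1)) = True
    ¬(¬((p1 ∧ p5))) = True
      ¬((p1 ∧ p5)) = False
        p1 ∧ p5 = True
    ¬(((p4 ↔ p5) ∧ p1)) = True
      (p4 ↔ p5) ∧ p1 = False
        p4 ↔ p5 = False
Both conjuncts True, so the formula holds.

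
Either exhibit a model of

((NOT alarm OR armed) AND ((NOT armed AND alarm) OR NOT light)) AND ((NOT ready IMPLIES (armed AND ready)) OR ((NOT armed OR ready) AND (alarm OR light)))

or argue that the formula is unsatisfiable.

alarm = False, ready = True, light = False, armed = True

  (NOT alarm OR armed) AND ((NOT armed AND alarm) OR NOT light) = True
    NOT alarm OR armed = True
      NOT alarm = True
    (NOT armed AND alarm) OR NOT light = True
      NOT armed AND alarm = False
        NOT armed = False
      NOT light = True
  (NOT ready IMPLIES (armed AND ready)) OR ((NOT armed OR ready) AND (alarm OR light)) = True
    NOT ready IMPLIES (armed AND ready) = True
      NOT ready = False
      armed AND ready = True
    (NOT armed OR ready) AND (alarm OR light) = False
      NOT armed OR ready = True
        NOT armed = False
      alarm OR light = False
Both conjuncts True, so the formula holds.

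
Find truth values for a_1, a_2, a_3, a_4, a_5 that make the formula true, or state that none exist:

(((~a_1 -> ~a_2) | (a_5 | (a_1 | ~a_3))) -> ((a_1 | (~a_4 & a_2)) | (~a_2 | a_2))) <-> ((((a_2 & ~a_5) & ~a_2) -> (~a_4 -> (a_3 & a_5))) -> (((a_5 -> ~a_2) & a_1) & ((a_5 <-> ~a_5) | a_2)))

a_1 = True, a_2 = True, a_3 = True, a_4 = False, a_5 = False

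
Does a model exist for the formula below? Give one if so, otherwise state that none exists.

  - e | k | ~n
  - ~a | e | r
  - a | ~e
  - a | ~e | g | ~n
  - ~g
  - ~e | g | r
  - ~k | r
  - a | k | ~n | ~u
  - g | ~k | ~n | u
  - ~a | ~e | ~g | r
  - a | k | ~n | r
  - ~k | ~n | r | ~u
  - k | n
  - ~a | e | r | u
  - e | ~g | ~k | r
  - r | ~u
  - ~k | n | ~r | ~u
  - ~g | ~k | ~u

n = True, k = True, u = True, g = False, e = True, r = True, a = True

Unit clause (~g) forces g = False.
Set n = True.
Set k = True.
  then (~k | r) forces r = True.
  then (g | ~k | ~n | u) forces u = True.
Set e = True.
  then (a | ~e) forces a = True.
All clauses satisfied.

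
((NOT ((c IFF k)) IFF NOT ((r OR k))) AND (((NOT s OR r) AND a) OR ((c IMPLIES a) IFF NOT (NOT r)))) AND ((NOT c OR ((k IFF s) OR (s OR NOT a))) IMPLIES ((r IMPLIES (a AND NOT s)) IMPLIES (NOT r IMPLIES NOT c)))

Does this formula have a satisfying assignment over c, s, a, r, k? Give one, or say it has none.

c=F, s=F, a=T, r=T, k=F

  (NOT ((c IFF k)) IFF NOT ((r OR k))) AND (((NOT s OR r) AND a) OR ((c IMPLIES a) IFF NOT (NOT r))) = True
    NOT ((c IFF k)) IFF NOT ((r OR k)) = True
      NOT ((c IFF k)) = False
        c IFF k = True
      NOT ((r OR k)) = False
        r OR k = True
    ((NOT s OR r) AND a) OR ((c IMPLIES a) IFF NOT (NOT r)) = True
      (NOT s OR r) AND a = True
        NOT s OR r = True
          NOT s = True
      (c IMPLIES a) IFF NOT (NOT r) = True
        c IMPLIES a = True
        NOT (NOT r) = True
          NOT r = False
  (NOT c OR ((k IFF s) OR (s OR NOT a))) IMPLIES ((r IMPLIES (a AND NOT s)) IMPLIES (NOT r IMPLIES NOT c)) = True
    NOT c OR ((k IFF s) OR (s OR NOT a)) = True
      NOT c = True
      (k IFF s) OR (s OR NOT a) = True
        k IFF s = True
        s OR NOT a = False
          NOT a = False
    (r IMPLIES (a AND NOT s)) IMPLIES (NOT r IMPLIES NOT c) = True
      r IMPLIES (a AND NOT s) = True
        a AND NOT s = True
          NOT s = True
      NOT r IMPLIES NOT c = True
        NOT r = False
        NOT c = True
Both conjuncts True, so the formula holds.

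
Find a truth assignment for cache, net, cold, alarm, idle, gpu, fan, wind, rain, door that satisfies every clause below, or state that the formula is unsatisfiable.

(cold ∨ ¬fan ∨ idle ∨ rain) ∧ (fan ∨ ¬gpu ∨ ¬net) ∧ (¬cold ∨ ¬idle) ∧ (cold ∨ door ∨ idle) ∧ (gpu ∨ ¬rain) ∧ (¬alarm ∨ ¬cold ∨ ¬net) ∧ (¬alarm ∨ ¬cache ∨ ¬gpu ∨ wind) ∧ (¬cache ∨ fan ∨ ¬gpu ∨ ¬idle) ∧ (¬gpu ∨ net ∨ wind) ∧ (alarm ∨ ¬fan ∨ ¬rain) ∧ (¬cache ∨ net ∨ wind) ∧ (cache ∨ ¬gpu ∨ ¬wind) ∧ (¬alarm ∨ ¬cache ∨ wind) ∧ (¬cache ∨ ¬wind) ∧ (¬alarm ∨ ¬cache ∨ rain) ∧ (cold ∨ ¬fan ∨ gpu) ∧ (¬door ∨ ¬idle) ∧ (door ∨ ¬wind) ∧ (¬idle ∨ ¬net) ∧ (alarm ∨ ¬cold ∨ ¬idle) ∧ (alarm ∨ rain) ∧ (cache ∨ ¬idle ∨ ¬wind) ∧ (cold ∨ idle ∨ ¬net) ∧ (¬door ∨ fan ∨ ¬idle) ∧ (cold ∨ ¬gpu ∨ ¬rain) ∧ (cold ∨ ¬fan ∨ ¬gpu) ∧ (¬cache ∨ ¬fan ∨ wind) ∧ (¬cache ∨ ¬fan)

Set cache = False.
Set net = False.
Set cold = True.
  then (¬cold ∨ ¬idle) forces idle = False.
Try alarm = False:
  (alarm ∨ rain) forces rain = True.
  (gpu ∨ ¬rain) forces gpu = True.
  (¬gpu ∨ net ∨ wind) forces wind = True.
  clause (cache ∨ ¬gpu ∨ ¬wind) is falsified — backtrack.
So alarm = True.
Try gpu = True:
  (¬gpu ∨ net ∨ wind) forces wind = True.
  clause (cache ∨ ¬gpu ∨ ¬wind) is falsified — backtrack.
So gpu = False.
  then (gpu ∨ ¬rain) forces rain = False.
Set fan = True.
Set wind = True.
  then (door ∨ ¬wind) forces door = True.
All clauses satisfied.

cache = False; net = False; cold = True; alarm = True; idle = False; gpu = False; fan = True; wind = True; rain = False; door = True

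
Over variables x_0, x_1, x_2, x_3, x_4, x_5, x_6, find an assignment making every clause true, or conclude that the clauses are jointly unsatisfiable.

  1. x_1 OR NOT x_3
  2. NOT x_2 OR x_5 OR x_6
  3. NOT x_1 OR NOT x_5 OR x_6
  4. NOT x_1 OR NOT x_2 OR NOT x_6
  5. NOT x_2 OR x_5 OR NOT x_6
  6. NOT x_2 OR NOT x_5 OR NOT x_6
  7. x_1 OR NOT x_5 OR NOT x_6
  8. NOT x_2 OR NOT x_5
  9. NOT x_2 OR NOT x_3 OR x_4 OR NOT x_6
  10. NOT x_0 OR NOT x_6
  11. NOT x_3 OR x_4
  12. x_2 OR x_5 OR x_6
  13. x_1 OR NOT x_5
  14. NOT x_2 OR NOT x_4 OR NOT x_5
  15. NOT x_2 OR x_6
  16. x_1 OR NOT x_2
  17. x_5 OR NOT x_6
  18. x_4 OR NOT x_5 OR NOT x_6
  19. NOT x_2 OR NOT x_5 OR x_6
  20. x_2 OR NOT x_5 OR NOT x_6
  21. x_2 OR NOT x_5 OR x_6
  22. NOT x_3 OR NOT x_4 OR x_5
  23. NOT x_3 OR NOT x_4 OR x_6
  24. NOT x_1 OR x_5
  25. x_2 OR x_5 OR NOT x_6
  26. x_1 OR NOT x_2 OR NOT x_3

Unsatisfiable

Case x_5 = True:
  (NOT x_2 OR NOT x_5) forces x_2 = False.
  (x_1 OR NOT x_5) forces x_1 = True.
  (NOT x_1 OR NOT x_5 OR x_6) forces x_6 = True.
  Clause (x_2 OR NOT x_5 OR NOT x_6) is falsified — contradiction.
Case x_5 = False:
  (x_5 OR NOT x_6) forces x_6 = False.
  (NOT x_2 OR x_5 OR x_6) forces x_2 = False.
  Clause (x_2 OR x_5 OR x_6) is falsified — contradiction.
Both cases fail, so the formula is unsatisfiable.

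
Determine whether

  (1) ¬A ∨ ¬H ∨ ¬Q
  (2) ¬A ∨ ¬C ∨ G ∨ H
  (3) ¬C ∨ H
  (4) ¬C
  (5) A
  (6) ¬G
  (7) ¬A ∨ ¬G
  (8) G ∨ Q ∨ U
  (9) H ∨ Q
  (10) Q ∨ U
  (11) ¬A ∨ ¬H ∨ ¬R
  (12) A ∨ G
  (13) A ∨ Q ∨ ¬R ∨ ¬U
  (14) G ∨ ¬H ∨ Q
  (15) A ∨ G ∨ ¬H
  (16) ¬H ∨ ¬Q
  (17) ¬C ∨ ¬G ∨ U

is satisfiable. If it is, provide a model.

C = False, Q = True, H = False, U = False, A = True, G = False, R = False

Unit clause (¬C) forces C = False.
Unit clause (A) forces A = True.
Unit clause (¬G) forces G = False.
Try Q = False:
  (G ∨ Q ∨ U) forces U = True.
  (H ∨ Q) forces H = True.
  clause (G ∨ ¬H ∨ Q) is falsified — backtrack.
So Q = True.
  then (¬A ∨ ¬H ∨ ¬Q) forces H = False.
Set U = False.
Set R = False.
All clauses satisfied.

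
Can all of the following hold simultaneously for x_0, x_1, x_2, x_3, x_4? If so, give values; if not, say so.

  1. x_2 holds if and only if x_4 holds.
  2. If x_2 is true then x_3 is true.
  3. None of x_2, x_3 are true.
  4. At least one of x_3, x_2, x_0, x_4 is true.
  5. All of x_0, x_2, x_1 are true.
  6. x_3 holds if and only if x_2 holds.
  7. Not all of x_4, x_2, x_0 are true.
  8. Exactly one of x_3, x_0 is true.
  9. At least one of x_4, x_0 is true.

Case x_2 = True:
  Constraint (3) is violated (x_2=T) — contradiction.
Case x_2 = False:
  Constraint (5) is violated (x_2=F) — contradiction.
Both cases fail — unsatisfiable.

UNSATISFIABLE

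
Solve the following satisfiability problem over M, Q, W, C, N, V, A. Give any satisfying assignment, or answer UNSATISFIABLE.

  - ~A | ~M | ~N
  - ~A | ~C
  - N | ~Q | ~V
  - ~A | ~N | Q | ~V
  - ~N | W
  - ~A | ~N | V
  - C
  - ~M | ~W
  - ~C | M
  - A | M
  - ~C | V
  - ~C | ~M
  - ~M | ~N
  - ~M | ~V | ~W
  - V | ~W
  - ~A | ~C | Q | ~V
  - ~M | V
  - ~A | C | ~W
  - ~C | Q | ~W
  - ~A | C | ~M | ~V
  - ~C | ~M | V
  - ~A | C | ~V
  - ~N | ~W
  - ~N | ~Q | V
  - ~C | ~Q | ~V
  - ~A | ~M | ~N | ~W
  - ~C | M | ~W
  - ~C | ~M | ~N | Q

No satisfying assignment exists.

Case M = True:
  (C) forces C = True.
  Clause (~C | ~M) is falsified — contradiction.
Case M = False:
  (C) forces C = True.
  Clause (~C | M) is falsified — contradiction.
Both cases fail, so the formula is unsatisfiable.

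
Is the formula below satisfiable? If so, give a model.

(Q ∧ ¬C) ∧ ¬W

C = False, Q = True, W = False

  Q ∧ ¬C = True
    ¬C = True
  ¬W = True
Both conjuncts True, so the formula holds.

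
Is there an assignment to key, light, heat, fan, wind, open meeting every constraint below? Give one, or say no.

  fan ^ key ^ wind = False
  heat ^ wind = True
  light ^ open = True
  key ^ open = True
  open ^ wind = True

key = False, light = False, heat = True, fan = False, wind = False, open = True

fan ^ key ^ wind = F ^ F ^ F = False ✓
heat ^ wind = T ^ F = True ✓
light ^ open = F ^ T = True ✓
key ^ open = F ^ T = True ✓
open ^ wind = T ^ F = True ✓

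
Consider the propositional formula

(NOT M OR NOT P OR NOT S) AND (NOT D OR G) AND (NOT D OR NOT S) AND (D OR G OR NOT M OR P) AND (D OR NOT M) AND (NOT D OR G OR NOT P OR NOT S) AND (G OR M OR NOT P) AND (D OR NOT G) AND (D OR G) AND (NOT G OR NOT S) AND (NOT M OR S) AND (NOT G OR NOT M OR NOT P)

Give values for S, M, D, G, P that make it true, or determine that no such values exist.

Try S = True:
  (NOT D OR NOT S) forces D = False.
  (D OR NOT M) forces M = False.
  (D OR NOT G) forces G = False.
  clause (D OR G) is falsified — backtrack.
So S = False.
  then (NOT M OR S) forces M = False.
Try D = False:
  (D OR NOT G) forces G = False.
  clause (D OR G) is falsified — backtrack.
So D = True.
  then (NOT D OR G) forces G = True.
Set P = True.
All clauses satisfied.

S=F; M=F; D=T; G=T; P=T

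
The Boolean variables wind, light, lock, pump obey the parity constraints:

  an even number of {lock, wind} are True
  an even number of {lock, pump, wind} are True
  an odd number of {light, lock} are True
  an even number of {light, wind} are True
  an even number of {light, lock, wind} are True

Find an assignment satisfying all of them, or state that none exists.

Unsatisfiable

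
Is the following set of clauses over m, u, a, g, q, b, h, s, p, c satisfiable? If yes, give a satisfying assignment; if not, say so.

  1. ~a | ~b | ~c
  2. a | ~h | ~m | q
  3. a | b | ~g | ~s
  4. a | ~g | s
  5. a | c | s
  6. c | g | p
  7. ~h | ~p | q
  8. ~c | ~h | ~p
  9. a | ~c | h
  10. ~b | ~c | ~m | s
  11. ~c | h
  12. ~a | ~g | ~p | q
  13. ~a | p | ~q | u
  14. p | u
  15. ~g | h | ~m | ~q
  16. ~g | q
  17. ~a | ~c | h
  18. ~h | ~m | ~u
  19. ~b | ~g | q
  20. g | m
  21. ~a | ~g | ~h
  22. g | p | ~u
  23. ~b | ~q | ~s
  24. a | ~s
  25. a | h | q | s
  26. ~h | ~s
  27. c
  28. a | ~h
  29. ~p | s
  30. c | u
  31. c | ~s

The formula is unsatisfiable.

Case c = True:
  (~c | h) forces h = True.
  (~c | ~h | ~p) forces p = False.
  (p | u) forces u = True.
  (~h | ~m | ~u) forces m = False.
  (g | m) forces g = True.
  (~g | q) forces q = True.
  (~a | ~g | ~h) forces a = False.
  Clause (a | ~h) is falsified — contradiction.
Case c = False:
  Clause (c) is falsified — contradiction.
Both cases fail, so the formula is unsatisfiable.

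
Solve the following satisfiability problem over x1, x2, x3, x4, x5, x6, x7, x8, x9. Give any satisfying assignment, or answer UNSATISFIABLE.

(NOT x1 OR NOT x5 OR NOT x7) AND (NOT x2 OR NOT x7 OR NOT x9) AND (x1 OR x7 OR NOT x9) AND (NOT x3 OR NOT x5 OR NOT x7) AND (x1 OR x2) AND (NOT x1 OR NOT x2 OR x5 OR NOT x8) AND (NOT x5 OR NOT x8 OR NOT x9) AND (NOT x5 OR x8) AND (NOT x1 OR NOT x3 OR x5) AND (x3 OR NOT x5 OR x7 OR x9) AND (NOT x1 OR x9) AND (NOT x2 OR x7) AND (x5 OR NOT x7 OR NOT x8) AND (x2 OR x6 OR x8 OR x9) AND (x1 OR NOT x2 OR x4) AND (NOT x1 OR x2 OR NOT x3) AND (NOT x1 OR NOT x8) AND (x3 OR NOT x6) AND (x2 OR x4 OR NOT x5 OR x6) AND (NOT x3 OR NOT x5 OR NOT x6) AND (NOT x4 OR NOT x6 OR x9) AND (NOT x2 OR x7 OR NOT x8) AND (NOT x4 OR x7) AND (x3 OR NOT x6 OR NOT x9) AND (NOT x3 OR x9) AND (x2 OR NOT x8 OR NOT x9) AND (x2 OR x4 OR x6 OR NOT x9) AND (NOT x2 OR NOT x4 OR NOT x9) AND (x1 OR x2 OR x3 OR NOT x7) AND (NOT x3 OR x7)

Set x1 = True.
  then (NOT x1 OR x9) forces x9 = True.
  then (NOT x1 OR NOT x8) forces x8 = False.
  then (NOT x5 OR x8) forces x5 = False.
  then (NOT x1 OR NOT x3 OR x5) forces x3 = False.
  then (x3 OR NOT x6) forces x6 = False.
Try x2 = True:
  (NOT x2 OR NOT x7 OR NOT x9) forces x7 = False.
  clause (NOT x2 OR x7) is falsified — backtrack.
So x2 = False.
  then (x2 OR x4 OR x6 OR NOT x9) forces x4 = True.
  then (NOT x4 OR x7) forces x7 = True.
All clauses satisfied.

x1 = True, x2 = False, x3 = False, x4 = True, x5 = False, x6 = False, x7 = True, x8 = False, x9 = True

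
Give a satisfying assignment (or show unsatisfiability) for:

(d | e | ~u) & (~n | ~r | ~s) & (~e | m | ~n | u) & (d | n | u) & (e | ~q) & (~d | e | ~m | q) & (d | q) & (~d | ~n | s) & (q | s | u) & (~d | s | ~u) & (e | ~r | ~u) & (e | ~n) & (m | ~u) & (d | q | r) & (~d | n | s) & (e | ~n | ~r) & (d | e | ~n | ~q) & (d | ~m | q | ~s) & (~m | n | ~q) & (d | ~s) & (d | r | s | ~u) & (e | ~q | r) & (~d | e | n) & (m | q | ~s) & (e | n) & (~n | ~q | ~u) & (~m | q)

q = True, e = True, n = False, r = False, s = True, d = True, u = False, m = False

Try q = False:
  (d | q) forces d = True.
  (~m | q) forces m = False.
  (m | ~u) forces u = False.
  (q | s | u) forces s = True.
  clause (m | q | ~s) is falsified — backtrack.
So q = True.
  then (e | ~q) forces e = True.
Set n = False.
  then (~m | n | ~q) forces m = False.
  then (m | ~u) forces u = False.
  then (d | n | u) forces d = True.
  then (~d | n | s) forces s = True.
Set r = False.
All clauses satisfied.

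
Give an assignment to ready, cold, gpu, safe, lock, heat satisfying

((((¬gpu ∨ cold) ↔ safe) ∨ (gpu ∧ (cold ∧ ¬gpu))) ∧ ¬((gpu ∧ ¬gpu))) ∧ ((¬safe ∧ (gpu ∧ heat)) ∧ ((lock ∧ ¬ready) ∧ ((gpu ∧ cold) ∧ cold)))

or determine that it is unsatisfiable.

Case gpu = True: the formula simplifies to (cold ↔ safe) ∧ ((¬safe ∧ heat) ∧ ((lock ∧ ¬ready) ∧ (cold ∧ cold))).
  cold = True: simplifies to safe ∧ ((¬safe ∧ heat) ∧ (lock ∧ ¬ready)).
    safe = True: the conjunct ¬safe is False.
    safe = False: the conjunct safe is False.
  cold = False: the conjunct cold is False.
Case gpu = False: the conjunct gpu is False.
Both cases fail — unsatisfiable.

No satisfying assignment exists.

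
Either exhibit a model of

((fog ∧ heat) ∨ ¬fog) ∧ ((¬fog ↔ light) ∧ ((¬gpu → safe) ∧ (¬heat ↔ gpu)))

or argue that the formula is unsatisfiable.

fog = False; safe = True; light = True; gpu = True; heat = False

  (fog ∧ heat) ∨ ¬fog = True
    fog ∧ heat = False
    ¬fog = True
  (¬fog ↔ light) ∧ ((¬gpu → safe) ∧ (¬heat ↔ gpu)) = True
    ¬fog ↔ light = True
      ¬fog = True
    (¬gpu → safe) ∧ (¬heat ↔ gpu) = True
      ¬gpu → safe = True
        ¬gpu = False
      ¬heat ↔ gpu = True
        ¬heat = True
Both conjuncts True, so the formula holds.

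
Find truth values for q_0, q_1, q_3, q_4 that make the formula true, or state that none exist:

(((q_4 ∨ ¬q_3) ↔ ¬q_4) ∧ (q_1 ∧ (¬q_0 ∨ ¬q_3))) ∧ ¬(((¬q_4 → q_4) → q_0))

UNSATISFIABLE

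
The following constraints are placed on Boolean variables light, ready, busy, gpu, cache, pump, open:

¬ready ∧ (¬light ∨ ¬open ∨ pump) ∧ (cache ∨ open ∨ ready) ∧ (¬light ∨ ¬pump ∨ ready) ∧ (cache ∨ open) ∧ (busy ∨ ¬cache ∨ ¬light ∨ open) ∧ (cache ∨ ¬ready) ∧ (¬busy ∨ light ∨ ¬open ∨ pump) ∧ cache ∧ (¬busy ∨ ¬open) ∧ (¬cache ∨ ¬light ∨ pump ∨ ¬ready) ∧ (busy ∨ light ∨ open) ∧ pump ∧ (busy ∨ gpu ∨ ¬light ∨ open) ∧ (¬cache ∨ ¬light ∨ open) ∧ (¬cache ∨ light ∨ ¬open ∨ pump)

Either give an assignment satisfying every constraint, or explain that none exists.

Unit clause (¬ready) forces ready = False.
Unit clause (cache) forces cache = True.
Unit clause (pump) forces pump = True.
In (¬light ∨ ¬pump ∨ ready) only ¬light is left, so light = False.
Set busy = True.
  then (¬busy ∨ ¬open) forces open = False.
Set gpu = False.
All clauses satisfied.

light = False; ready = False; busy = True; gpu = False; cache = True; pump = True; open = False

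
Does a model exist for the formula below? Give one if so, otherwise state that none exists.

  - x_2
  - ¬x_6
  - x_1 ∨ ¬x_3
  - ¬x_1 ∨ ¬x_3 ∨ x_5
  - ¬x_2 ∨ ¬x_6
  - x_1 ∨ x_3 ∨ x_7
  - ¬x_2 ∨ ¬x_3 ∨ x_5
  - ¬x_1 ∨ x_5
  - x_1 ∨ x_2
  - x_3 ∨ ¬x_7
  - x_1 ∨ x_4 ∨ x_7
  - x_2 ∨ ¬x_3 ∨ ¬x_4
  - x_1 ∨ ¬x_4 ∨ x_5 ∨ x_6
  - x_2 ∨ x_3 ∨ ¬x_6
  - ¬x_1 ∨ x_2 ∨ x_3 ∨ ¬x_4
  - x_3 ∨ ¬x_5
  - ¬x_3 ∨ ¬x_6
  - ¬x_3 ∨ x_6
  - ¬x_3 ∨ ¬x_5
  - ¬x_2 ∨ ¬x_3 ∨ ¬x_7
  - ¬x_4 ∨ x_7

Unsatisfiable — no assignment works.

Case x_2 = True:
  (¬x_6) forces x_6 = False.
  (¬x_3 ∨ x_6) forces x_3 = False.
  (x_3 ∨ ¬x_7) forces x_7 = False.
  (x_1 ∨ x_3 ∨ x_7) forces x_1 = True.
  (¬x_1 ∨ x_5) forces x_5 = True.
  Clause (x_3 ∨ ¬x_5) is falsified — contradiction.
Case x_2 = False:
  Clause (x_2) is falsified — contradiction.
Both cases fail, so the formula is unsatisfiable.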